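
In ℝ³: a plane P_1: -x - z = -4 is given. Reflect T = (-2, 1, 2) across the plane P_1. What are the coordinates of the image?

(2, 1, 6)

λ = (n·T − d)/|n|² = (0 − (-4))/2 = 2.
Reflection = T − 2λn = (-2, 1, 2) − 4·(-1, 0, -1) = (2, 1, 6).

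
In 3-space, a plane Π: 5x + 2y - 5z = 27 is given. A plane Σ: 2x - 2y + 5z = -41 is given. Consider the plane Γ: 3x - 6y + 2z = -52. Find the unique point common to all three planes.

(-2, 6, -5)

Solving the 3×3 linear system 5x + 2y - 5z = 27, 2x - 2y + 5z = -41, 3x - 6y + 2z = -52 (e.g. by elimination or Cramer's rule, determinant = 182) gives (-2, 6, -5).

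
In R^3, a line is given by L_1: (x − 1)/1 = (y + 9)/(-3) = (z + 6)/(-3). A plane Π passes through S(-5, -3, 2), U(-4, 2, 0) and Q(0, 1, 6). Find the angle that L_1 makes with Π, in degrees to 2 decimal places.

L_1 has direction (1, -3, -3) through (1, -9, -6).
SU = (1, 5, -2), SQ = (5, 4, 4); a normal to Π is SU × SQ = (28, -14, -21).
Using S: Π has equation 28x - 14y - 21z = -140.
sin θ = |n·v| / (|n||v|) = |133| / (√1421 · √19) = 0.80943.
θ ≈ 54.04°.

54.04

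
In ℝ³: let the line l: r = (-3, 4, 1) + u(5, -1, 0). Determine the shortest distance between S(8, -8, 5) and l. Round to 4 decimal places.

10.4089

Taking (-3, 4, 1) on l with direction v = (5, -1, 0): w = S − (-3, 4, 1) = (11, -12, 4), and w × v = (4, 20, 49).
Distance = |w × v| / |v| = √2817 / √26 ≈ 10.4089.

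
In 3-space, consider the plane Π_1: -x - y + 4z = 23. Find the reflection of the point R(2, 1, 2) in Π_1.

λ = (n·R − d)/|n|² = (5 − 23)/18 = -1.
Reflection = R − 2λn = (2, 1, 2) − (-2)·(-1, -1, 4) = (0, -1, 10).

(0, -1, 10)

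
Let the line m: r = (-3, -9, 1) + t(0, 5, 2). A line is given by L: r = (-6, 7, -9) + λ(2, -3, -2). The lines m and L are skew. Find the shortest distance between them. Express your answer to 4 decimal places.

Common perpendicular direction n = (0, 5, 2) × (2, -3, -2) = (-4, 4, -10).
With w = (-6, 7, -9) − (-3, -9, 1) = (-3, 16, -10), w · n = 176.
Distance = |w · n| / |n| = |176| / √132 ≈ 15.3188.

15.3188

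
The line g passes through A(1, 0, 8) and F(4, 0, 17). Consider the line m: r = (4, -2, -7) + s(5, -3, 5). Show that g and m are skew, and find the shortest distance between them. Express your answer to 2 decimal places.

3.77

A direction vector for g is F − A = (3, 0, 9).
Common perpendicular direction n = (3, 0, 9) × (5, -3, 5) = (27, 30, -9).
With w = (4, -2, -7) − (1, 0, 8) = (3, -2, -15), w · n = 156.
Since n ≠ 0 the lines are not parallel, and w · n = 156 ≠ 0 so they do not intersect; hence they are skew.
Distance = |w · n| / |n| = |156| / √1710 ≈ 3.77.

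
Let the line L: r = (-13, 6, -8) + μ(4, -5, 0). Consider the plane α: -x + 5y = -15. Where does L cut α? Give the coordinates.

Substitute r = (-13, 6, -8) + t(4, -5, 0) into the plane: 43 + (-29)t = -15, so t = 2.
Intersection: (-13, 6, -8) + 2·(4, -5, 0) = (-5, -4, -8).

(-5, -4, -8)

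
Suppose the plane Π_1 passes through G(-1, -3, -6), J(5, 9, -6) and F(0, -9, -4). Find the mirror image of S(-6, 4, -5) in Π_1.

GJ = (6, 12, 0), GF = (1, -6, 2); a normal to Π_1 is GJ × GF = (24, -12, -48).
Using G: Π_1 has equation 24x - 12y - 48z = 300.
λ = (n·S − d)/|n|² = (48 − 300)/3024 = -1/12.
Reflection = S − 2λn = (-6, 4, -5) − (-1/6)·(24, -12, -48) = (-2, 2, -13).

(-2, 2, -13)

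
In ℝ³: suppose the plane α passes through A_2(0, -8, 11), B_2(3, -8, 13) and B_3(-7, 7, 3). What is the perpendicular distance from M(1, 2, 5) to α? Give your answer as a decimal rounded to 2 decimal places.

A_2B_2 = (3, 0, 2), A_2B_3 = (-7, 15, -8); a normal to α is A_2B_2 × A_2B_3 = (-30, 10, 45).
Using A_2: α has equation -30x + 10y + 45z = 415.
n·M − d = (-30)·(1) + (10)·(2) + (45)·(5) − 415 = -200; |n| = √3025.
Distance = |-200| / √3025 = 200/√3025 ≈ 3.64.

3.64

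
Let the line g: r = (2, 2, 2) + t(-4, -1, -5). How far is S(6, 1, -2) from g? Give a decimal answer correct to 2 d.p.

Taking (2, 2, 2) on g with direction v = (-4, -1, -5): w = S − (2, 2, 2) = (4, -1, -4), and w × v = (1, 36, -8).
Distance = |w × v| / |v| = √1361 / √42 ≈ 5.69.

5.69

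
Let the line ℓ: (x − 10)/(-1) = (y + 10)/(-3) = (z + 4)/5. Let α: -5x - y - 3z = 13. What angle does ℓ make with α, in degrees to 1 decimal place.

11.5

ℓ has direction (-1, -3, 5) through (10, -10, -4).
sin θ = |n·v| / (|n||v|) = |-7| / (√35 · √35) = 0.20000.
θ ≈ 11.5°.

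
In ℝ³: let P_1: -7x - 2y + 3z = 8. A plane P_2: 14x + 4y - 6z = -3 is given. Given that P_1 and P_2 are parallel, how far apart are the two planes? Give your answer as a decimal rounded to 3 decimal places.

0.826

Rescale P_2 by 1/(-2): -7x - 2y + 3z = 3/2. Then distance = |8 − (3/2)| / √62 ≈ 0.826.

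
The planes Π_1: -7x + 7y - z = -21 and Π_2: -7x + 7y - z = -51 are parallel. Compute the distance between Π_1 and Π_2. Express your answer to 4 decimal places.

Same normal n = (-7, 7, -1) with |n| = √99; distance = |-21 − (-51)| / |n| = 30/√99 ≈ 3.0151.

3.0151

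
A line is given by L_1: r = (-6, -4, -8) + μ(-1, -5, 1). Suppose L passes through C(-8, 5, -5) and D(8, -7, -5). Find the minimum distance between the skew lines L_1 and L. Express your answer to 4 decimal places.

4.2061

A direction vector for L is D − C = (16, -12, 0).
Common perpendicular direction n = (-1, -5, 1) × (16, -12, 0) = (12, 16, 92).
With w = (-8, 5, -5) − (-6, -4, -8) = (-2, 9, 3), w · n = 396.
Distance = |w · n| / |n| = |396| / √8864 ≈ 4.2061.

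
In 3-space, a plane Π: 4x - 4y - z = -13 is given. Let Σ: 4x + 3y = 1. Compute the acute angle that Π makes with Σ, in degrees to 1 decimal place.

82.0

cos θ = |n₁·n₂| / (|n₁||n₂|) = |4| / (√33 · √25).
θ = arccos(0.13926) ≈ 82.0°.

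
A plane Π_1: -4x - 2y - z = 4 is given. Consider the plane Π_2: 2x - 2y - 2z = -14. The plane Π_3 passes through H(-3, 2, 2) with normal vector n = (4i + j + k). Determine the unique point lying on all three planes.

Π_3: n·r = n·H gives 4x + y + z = -8.
Solving the 3×3 linear system -4x - 2y - z = 4, 2x - 2y - 2z = -14, 4x + y + z = -8 (e.g. by elimination or Cramer's rule, determinant = 10) gives (-3, 4, 0).

(-3, 4, 0)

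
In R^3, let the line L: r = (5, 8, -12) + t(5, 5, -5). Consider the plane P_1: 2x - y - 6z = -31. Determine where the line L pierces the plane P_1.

Substitute r = (5, 8, -12) + t(5, 5, -5) into the plane: 74 + 35t = -31, so t = -3.
Intersection: (5, 8, -12) + (-3)·(5, 5, -5) = (-10, -7, 3).

(-10, -7, 3)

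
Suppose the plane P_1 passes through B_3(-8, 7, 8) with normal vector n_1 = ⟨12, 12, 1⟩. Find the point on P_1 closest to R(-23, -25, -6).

P_1: n_1·r = n_1·B_3 gives 12x + 12y + z = -4.
Foot = R − λn with λ = (n·R − d)/|n|² = (-582 − (-4))/289 = -2.
Foot = (-23, -25, -6) − (-2)·(12, 12, 1) = (1, -1, -4).

(1, -1, -4)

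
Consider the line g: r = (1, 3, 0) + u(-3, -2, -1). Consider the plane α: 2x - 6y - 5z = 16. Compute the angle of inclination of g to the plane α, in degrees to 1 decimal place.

sin θ = |n·v| / (|n||v|) = |11| / (√65 · √14) = 0.36465.
θ ≈ 21.4°.

21.4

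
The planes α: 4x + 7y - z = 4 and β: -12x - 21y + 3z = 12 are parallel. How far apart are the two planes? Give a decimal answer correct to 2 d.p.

Rescale β by 1/(-3): 4x + 7y - z = -4. Then distance = |4 − (-4)| / √66 ≈ 0.98.

0.98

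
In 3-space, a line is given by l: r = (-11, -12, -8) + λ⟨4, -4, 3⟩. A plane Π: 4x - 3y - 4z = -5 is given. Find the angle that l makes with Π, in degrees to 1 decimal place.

23.0

sin θ = |n·v| / (|n||v|) = |16| / (√41 · √41) = 0.39024.
θ ≈ 23.0°.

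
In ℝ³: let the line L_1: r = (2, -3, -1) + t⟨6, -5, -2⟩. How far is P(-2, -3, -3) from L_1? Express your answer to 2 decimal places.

3.72

Taking (2, -3, -1) on L_1 with direction v = (6, -5, -2): w = P − (2, -3, -1) = (-4, 0, -2), and w × v = (-10, -20, 20).
Distance = |w × v| / |v| = √900 / √65 ≈ 3.72.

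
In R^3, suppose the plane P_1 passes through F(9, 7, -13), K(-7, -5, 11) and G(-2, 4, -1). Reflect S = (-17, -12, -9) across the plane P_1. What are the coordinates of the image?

(7, 12, 19)

FK = (-16, -12, 24), FG = (-11, -3, 12); a normal to P_1 is FK × FG = (-72, -72, -84).
Using F: P_1 has equation -72x - 72y - 84z = -60.
λ = (n·S − d)/|n|² = (2844 − (-60))/17424 = 1/6.
Reflection = S − 2λn = (-17, -12, -9) − (1/3)·(-72, -72, -84) = (7, 12, 19).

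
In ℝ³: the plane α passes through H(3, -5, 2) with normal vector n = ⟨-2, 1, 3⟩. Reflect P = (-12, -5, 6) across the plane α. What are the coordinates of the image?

(0, -11, -12)

α: n·r = n·H gives -2x + y + 3z = -5.
λ = (n·P − d)/|n|² = (37 − (-5))/14 = 3.
Reflection = P − 2λn = (-12, -5, 6) − 6·(-2, 1, 3) = (0, -11, -12).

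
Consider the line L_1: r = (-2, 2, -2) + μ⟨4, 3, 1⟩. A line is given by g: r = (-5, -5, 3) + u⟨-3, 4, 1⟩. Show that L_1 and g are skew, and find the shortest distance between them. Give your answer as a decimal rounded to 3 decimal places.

6.813

Common perpendicular direction n = (4, 3, 1) × (-3, 4, 1) = (-1, -7, 25).
With w = (-5, -5, 3) − (-2, 2, -2) = (-3, -7, 5), w · n = 177.
Since n ≠ 0 the lines are not parallel, and w · n = 177 ≠ 0 so they do not intersect; hence they are skew.
Distance = |w · n| / |n| = |177| / √675 ≈ 6.813.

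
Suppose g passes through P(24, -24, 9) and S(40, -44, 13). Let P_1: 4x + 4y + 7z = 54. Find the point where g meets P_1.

A direction vector for g is S − P = (16, -20, 4).
Substitute r = (24, -24, 9) + t(16, -20, 4) into the plane: 63 + 12t = 54, so t = -3/4.
Intersection: (24, -24, 9) + (-3/4)·(16, -20, 4) = (12, -9, 6).

(12, -9, 6)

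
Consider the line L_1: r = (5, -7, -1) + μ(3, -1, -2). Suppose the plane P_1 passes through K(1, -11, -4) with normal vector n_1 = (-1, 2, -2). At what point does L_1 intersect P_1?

(-1, -5, 3)

P_1: n_1·r = n_1·K gives -x + 2y - 2z = -15.
Substitute r = (5, -7, -1) + t(3, -1, -2) into the plane: -17 + (-1)t = -15, so t = -2.
Intersection: (5, -7, -1) + (-2)·(3, -1, -2) = (-1, -5, 3).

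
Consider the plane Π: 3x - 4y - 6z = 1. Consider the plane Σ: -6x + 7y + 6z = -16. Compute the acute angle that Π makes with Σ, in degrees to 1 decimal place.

17.4

cos θ = |n₁·n₂| / (|n₁||n₂|) = |-82| / (√61 · √121).
θ = arccos(0.95446) ≈ 17.4°.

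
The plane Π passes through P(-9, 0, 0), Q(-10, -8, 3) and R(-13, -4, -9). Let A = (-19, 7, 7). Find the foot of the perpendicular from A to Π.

(-7, 4, 3)

PQ = (-1, -8, 3), PR = (-4, -4, -9); a normal to Π is PQ × PR = (84, -21, -28).
Using P: Π has equation 84x - 21y - 28z = -756.
Foot = A − λn with λ = (n·A − d)/|n|² = (-1939 − (-756))/8281 = -1/7.
Foot = (-19, 7, 7) − (-1/7)·(84, -21, -28) = (-7, 4, 3).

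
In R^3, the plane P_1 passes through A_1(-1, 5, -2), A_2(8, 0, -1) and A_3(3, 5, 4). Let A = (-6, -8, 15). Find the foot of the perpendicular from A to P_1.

A_1A_2 = (9, -5, 1), A_1A_3 = (4, 0, 6); a normal to P_1 is A_1A_2 × A_1A_3 = (-30, -50, 20).
Using A_1: P_1 has equation -30x - 50y + 20z = -260.
Foot = A − λn with λ = (n·A − d)/|n|² = (880 − (-260))/3800 = 3/10.
Foot = (-6, -8, 15) − (3/10)·(-30, -50, 20) = (3, 7, 9).

(3, 7, 9)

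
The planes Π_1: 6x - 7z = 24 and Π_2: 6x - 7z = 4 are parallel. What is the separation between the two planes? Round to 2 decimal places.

2.17

Same normal n = (6, 0, -7) with |n| = √85; distance = |24 − 4| / |n| = 20/√85 ≈ 2.17.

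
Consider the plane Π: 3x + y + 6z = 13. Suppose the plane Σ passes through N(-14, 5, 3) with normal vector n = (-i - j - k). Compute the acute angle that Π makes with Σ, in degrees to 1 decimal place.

Σ: n·r = n·N gives -x - y - z = 6.
cos θ = |n₁·n₂| / (|n₁||n₂|) = |-10| / (√46 · √3).
θ = arccos(0.85126) ≈ 31.7°.

31.7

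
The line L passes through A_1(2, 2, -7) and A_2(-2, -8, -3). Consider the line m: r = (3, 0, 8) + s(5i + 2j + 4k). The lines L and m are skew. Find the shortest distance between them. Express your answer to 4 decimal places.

A direction vector for L is A_2 − A_1 = (-4, -10, 4).
Common perpendicular direction n = (-4, -10, 4) × (5, 2, 4) = (-48, 36, 42).
With w = (3, 0, 8) − (2, 2, -7) = (1, -2, 15), w · n = 510.
Distance = |w · n| / |n| = |510| / √5364 ≈ 6.9635.

6.9635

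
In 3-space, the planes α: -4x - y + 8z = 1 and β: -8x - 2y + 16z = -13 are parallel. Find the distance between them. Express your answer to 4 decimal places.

Rescale β by 1/2: -4x - y + 8z = -13/2. Then distance = |1 − (-13/2)| / √81 ≈ 0.8333.

0.8333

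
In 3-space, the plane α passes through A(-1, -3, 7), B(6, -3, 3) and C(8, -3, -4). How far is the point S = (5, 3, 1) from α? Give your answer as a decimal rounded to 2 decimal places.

6.00

AB = (7, 0, -4), AC = (9, 0, -11); a normal to α is AB × AC = (0, 41, 0).
Using A: α has equation 41y = -123.
n·S − d = (0)·(5) + (41)·(3) + (0)·(1) − (-123) = 246; |n| = √1681.
Distance = |246| / √1681 = 246/√1681 ≈ 6.00.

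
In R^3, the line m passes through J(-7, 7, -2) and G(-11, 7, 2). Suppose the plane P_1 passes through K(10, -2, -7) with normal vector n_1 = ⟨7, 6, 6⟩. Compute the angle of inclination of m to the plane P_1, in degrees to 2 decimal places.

3.69

A direction vector for m is G − J = (-4, 0, 4).
P_1: n_1·r = n_1·K gives 7x + 6y + 6z = 16.
sin θ = |n·v| / (|n||v|) = |-4| / (√121 · √32) = 0.06428.
θ ≈ 3.69°.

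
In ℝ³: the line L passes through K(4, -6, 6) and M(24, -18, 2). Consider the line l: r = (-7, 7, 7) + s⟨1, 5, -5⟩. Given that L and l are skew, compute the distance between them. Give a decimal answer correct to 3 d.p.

2.860

A direction vector for L is M − K = (20, -12, -4).
Common perpendicular direction n = (20, -12, -4) × (1, 5, -5) = (80, 96, 112).
With w = (-7, 7, 7) − (4, -6, 6) = (-11, 13, 1), w · n = 480.
Distance = |w · n| / |n| = |480| / √28160 ≈ 2.860.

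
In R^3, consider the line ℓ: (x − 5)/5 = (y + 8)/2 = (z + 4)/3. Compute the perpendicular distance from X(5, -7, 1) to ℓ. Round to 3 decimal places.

4.289

ℓ has direction (5, 2, 3) through (5, -8, -4).
Taking (5, -8, -4) on ℓ with direction v = (5, 2, 3): w = X − (5, -8, -4) = (0, 1, 5), and w × v = (-7, 25, -5).
Distance = |w × v| / |v| = √699 / √38 ≈ 4.289.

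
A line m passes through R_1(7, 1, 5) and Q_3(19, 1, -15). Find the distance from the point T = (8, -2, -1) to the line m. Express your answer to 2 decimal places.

3.74

A direction vector for m is Q_3 − R_1 = (12, 0, -20).
Taking (7, 1, 5) on m with direction v = (12, 0, -20): w = T − (7, 1, 5) = (1, -3, -6), and w × v = (60, -52, 36).
Distance = |w × v| / |v| = √7600 / √544 ≈ 3.74.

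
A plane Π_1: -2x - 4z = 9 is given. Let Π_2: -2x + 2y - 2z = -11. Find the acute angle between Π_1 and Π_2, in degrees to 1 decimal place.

39.2

cos θ = |n₁·n₂| / (|n₁||n₂|) = |12| / (√20 · √12).
θ = arccos(0.77460) ≈ 39.2°.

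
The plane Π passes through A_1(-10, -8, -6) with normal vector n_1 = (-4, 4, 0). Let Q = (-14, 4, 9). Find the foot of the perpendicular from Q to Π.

(-6, -4, 9)

Π: n_1·r = n_1·A_1 gives -4x + 4y = 8.
Foot = Q − λn with λ = (n·Q − d)/|n|² = (72 − 8)/32 = 2.
Foot = (-14, 4, 9) − 2·(-4, 4, 0) = (-6, -4, 9).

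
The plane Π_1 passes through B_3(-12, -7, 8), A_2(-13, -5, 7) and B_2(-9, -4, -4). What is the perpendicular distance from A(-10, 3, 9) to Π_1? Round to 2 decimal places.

7.35

B_3A_2 = (-1, 2, -1), B_3B_2 = (3, 3, -12); a normal to Π_1 is B_3A_2 × B_3B_2 = (-21, -15, -9).
Using B_3: Π_1 has equation -21x - 15y - 9z = 285.
n·A − d = (-21)·(-10) + (-15)·(3) + (-9)·(9) − 285 = -201; |n| = √747.
Distance = |-201| / √747 = 201/√747 ≈ 7.35.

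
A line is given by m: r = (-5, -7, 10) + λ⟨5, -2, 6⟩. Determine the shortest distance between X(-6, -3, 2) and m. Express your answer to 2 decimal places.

4.87

Taking (-5, -7, 10) on m with direction v = (5, -2, 6): w = X − (-5, -7, 10) = (-1, 4, -8), and w × v = (8, -34, -18).
Distance = |w × v| / |v| = √1544 / √65 ≈ 4.87.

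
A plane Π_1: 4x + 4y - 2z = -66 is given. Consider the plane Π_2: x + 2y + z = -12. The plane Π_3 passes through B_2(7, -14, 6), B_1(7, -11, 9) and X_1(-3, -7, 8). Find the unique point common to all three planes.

B_2B_1 = (0, 3, 3), B_2X_1 = (-10, 7, 2); a normal to Π_3 is B_2B_1 × B_2X_1 = (-15, -30, 30).
Using B_2: Π_3 has equation -15x - 30y + 30z = 495.
Solving the 3×3 linear system 4x + 4y - 2z = -66, x + 2y + z = -12, -15x - 30y + 30z = 495 (e.g. by elimination or Cramer's rule, determinant = 180) gives (-7, -6, 7).

(-7, -6, 7)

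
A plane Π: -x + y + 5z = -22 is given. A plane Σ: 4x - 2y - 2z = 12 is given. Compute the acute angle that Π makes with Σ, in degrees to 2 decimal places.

51.06

cos θ = |n₁·n₂| / (|n₁||n₂|) = |-16| / (√27 · √24).
θ = arccos(0.62854) ≈ 51.06°.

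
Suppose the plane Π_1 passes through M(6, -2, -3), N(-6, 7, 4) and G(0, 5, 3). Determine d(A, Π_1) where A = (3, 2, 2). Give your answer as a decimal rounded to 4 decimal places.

MN = (-12, 9, 7), MG = (-6, 7, 6); a normal to Π_1 is MN × MG = (5, 30, -30).
Using M: Π_1 has equation 5x + 30y - 30z = 60.
n·A − d = (5)·(3) + (30)·(2) + (-30)·(2) − 60 = -45; |n| = √1825.
Distance = |-45| / √1825 = 45/√1825 ≈ 1.0534.

1.0534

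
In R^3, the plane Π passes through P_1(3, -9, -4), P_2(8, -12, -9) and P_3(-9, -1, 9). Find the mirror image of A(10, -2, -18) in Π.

(14, -22, -2)

P_1P_2 = (5, -3, -5), P_1P_3 = (-12, 8, 13); a normal to Π is P_1P_2 × P_1P_3 = (1, -5, 4).
Using P_1: Π has equation x - 5y + 4z = 32.
λ = (n·A − d)/|n|² = (-52 − 32)/42 = -2.
Reflection = A − 2λn = (10, -2, -18) − (-4)·(1, -5, 4) = (14, -22, -2).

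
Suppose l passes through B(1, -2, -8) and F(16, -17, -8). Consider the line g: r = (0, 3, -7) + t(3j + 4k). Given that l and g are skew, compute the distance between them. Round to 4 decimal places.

A direction vector for l is F − B = (15, -15, 0).
Common perpendicular direction n = (15, -15, 0) × (0, 3, 4) = (-60, -60, 45).
With w = (0, 3, -7) − (1, -2, -8) = (-1, 5, 1), w · n = -195.
Distance = |w · n| / |n| = |-195| / √9225 ≈ 2.0303.

2.0303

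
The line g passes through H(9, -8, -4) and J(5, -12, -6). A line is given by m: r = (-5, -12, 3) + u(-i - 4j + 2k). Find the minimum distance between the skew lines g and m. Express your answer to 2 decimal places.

A direction vector for g is J − H = (-4, -4, -2).
Common perpendicular direction n = (-4, -4, -2) × (-1, -4, 2) = (-16, 10, 12).
With w = (-5, -12, 3) − (9, -8, -4) = (-14, -4, 7), w · n = 268.
Distance = |w · n| / |n| = |268| / √500 ≈ 11.99.

11.99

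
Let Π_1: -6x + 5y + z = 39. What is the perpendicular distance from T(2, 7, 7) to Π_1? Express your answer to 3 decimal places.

1.143

n·T − d = (-6)·(2) + (5)·(7) + (1)·(7) − 39 = -9; |n| = √62.
Distance = |-9| / √62 = 9/√62 ≈ 1.143.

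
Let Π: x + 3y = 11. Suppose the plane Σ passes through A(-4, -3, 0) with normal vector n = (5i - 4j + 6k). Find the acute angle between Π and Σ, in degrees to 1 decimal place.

Σ: n·r = n·A gives 5x - 4y + 6z = -8.
cos θ = |n₁·n₂| / (|n₁||n₂|) = |-7| / (√10 · √77).
θ = arccos(0.25226) ≈ 75.4°.

75.4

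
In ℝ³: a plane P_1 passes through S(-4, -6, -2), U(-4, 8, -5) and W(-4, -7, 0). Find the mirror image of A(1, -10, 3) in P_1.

(-9, -10, 3)

SU = (0, 14, -3), SW = (0, -1, 2); a normal to P_1 is SU × SW = (25, 0, 0).
Using S: P_1 has equation 25x = -100.
λ = (n·A − d)/|n|² = (25 − (-100))/625 = 1/5.
Reflection = A − 2λn = (1, -10, 3) − (2/5)·(25, 0, 0) = (-9, -10, 3).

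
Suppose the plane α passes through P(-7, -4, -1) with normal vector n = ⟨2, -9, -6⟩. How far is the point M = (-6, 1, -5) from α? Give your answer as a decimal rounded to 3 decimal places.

α: n·r = n·P gives 2x - 9y - 6z = 28.
n·M − d = (2)·(-6) + (-9)·(1) + (-6)·(-5) − 28 = -19; |n| = √121.
Distance = |-19| / √121 = 19/√121 ≈ 1.727.

1.727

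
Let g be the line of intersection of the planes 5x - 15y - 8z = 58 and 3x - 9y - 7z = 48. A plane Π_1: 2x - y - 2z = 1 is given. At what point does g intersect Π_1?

(-7, -3, -6)

Direction of g: (5, -15, -8) × (3, -9, -7) = (33, 11, 0).
A point on g: solving the two plane equations with x = 2 gives (2, 0, -6).
Substitute r = (2, 0, -6) + t(33, 11, 0) into the plane: 16 + 55t = 1, so t = -3/11.
Intersection: (2, 0, -6) + (-3/11)·(33, 11, 0) = (-7, -3, -6).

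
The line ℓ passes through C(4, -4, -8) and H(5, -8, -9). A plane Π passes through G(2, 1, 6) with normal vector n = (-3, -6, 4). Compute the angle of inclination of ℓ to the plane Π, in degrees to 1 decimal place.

30.9

A direction vector for ℓ is H − C = (1, -4, -1).
Π: n·r = n·G gives -3x - 6y + 4z = 12.
sin θ = |n·v| / (|n||v|) = |17| / (√61 · √18) = 0.51304.
θ ≈ 30.9°.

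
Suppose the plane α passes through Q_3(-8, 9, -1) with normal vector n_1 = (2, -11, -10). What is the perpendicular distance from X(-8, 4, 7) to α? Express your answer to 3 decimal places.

α: n_1·r = n_1·Q_3 gives 2x - 11y - 10z = -105.
n·X − d = (2)·(-8) + (-11)·(4) + (-10)·(7) − (-105) = -25; |n| = √225.
Distance = |-25| / √225 = 25/√225 ≈ 1.667.

1.667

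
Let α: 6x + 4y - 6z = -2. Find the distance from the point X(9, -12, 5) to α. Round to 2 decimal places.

n·X − d = (6)·(9) + (4)·(-12) + (-6)·(5) − (-2) = -22; |n| = √88.
Distance = |-22| / √88 = 22/√88 ≈ 2.35.

2.35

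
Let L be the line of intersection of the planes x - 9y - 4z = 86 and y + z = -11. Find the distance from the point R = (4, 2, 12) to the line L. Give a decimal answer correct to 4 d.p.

18.1128

Direction of L: (1, -9, -4) × (0, 1, 1) = (-5, -1, 1).
A point on L: solving the two plane equations with x = 7 gives (7, -7, -4).
Taking (7, -7, -4) on L with direction v = (-5, -1, 1): w = R − (7, -7, -4) = (-3, 9, 16), and w × v = (25, -77, 48).
Distance = |w × v| / |v| = √8858 / √27 ≈ 18.1128.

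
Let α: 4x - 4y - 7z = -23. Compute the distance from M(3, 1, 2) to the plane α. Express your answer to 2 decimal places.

n·M − d = (4)·(3) + (-4)·(1) + (-7)·(2) − (-23) = 17; |n| = √81.
Distance = |17| / √81 = 17/√81 ≈ 1.89.

1.89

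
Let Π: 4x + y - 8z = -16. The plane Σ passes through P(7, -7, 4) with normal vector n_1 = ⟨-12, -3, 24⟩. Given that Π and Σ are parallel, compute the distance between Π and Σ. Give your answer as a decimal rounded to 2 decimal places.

Σ: n_1·r = n_1·P gives -12x - 3y + 24z = 33.
Rescale Σ by 1/(-3): 4x + y - 8z = -11. Then distance = |-16 − (-11)| / √81 ≈ 0.56.

0.56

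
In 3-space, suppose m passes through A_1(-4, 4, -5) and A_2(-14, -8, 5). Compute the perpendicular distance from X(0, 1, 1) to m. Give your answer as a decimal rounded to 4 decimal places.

A direction vector for m is A_2 − A_1 = (-10, -12, 10).
Taking (-4, 4, -5) on m with direction v = (-10, -12, 10): w = X − (-4, 4, -5) = (4, -3, 6), and w × v = (42, -100, -78).
Distance = |w × v| / |v| = √17848 / √344 ≈ 7.2030.

7.2030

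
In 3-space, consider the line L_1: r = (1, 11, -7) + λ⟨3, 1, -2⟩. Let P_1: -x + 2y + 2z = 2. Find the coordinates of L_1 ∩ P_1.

Substitute r = (1, 11, -7) + t(3, 1, -2) into the plane: 7 + (-5)t = 2, so t = 1.
Intersection: (1, 11, -7) + 1·(3, 1, -2) = (4, 12, -9).

(4, 12, -9)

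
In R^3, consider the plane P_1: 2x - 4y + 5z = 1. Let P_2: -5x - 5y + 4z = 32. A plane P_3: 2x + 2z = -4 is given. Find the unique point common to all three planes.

Solving the 3×3 linear system 2x - 4y + 5z = 1, -5x - 5y + 4z = 32, 2x + 2z = -4 (e.g. by elimination or Cramer's rule, determinant = -42) gives (-5, 1, 3).

(-5, 1, 3)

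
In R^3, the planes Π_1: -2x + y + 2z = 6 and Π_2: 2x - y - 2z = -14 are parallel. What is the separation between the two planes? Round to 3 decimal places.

2.667

Rescale Π_2 by 1/(-1): -2x + y + 2z = 14. Then distance = |6 − 14| / √9 ≈ 2.667.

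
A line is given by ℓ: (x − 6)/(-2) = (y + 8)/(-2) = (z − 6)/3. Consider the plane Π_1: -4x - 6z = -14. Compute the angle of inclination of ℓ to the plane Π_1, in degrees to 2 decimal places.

ℓ has direction (-2, -2, 3) through (6, -8, 6).
sin θ = |n·v| / (|n||v|) = |-10| / (√52 · √17) = 0.33634.
θ ≈ 19.65°.

19.65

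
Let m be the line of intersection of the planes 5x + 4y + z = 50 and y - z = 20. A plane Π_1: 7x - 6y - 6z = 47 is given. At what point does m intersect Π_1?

(5, 9, -11)

Direction of m: (5, 4, 1) × (0, 1, -1) = (-5, 5, 5).
A point on m: solving the two plane equations with x = 15 gives (15, -1, -21).
Substitute r = (15, -1, -21) + t(-5, 5, 5) into the plane: 237 + (-95)t = 47, so t = 2.
Intersection: (15, -1, -21) + 2·(-5, 5, 5) = (5, 9, -11).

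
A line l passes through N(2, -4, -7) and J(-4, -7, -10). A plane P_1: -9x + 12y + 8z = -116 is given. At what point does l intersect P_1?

A direction vector for l is J − N = (-6, -3, -3).
Substitute r = (2, -4, -7) + t(-6, -3, -3) into the plane: -122 + (-6)t = -116, so t = -1.
Intersection: (2, -4, -7) + (-1)·(-6, -3, -3) = (8, -1, -4).

(8, -1, -4)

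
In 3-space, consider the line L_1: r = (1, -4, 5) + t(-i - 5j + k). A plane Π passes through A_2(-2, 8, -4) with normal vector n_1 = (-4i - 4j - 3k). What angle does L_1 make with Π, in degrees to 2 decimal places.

Π: n_1·r = n_1·A_2 gives -4x - 4y - 3z = -12.
sin θ = |n·v| / (|n||v|) = |21| / (√41 · √27) = 0.63117.
θ ≈ 39.14°.

39.14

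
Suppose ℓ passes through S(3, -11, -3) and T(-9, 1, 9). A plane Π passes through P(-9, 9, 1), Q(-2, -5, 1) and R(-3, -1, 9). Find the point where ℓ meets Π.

(-1, -7, 1)

A direction vector for ℓ is T − S = (-12, 12, 12).
PQ = (7, -14, 0), PR = (6, -10, 8); a normal to Π is PQ × PR = (-112, -56, 14).
Using P: Π has equation -112x - 56y + 14z = 518.
Substitute r = (3, -11, -3) + t(-12, 12, 12) into the plane: 238 + 840t = 518, so t = 1/3.
Intersection: (3, -11, -3) + (1/3)·(-12, 12, 12) = (-1, -7, 1).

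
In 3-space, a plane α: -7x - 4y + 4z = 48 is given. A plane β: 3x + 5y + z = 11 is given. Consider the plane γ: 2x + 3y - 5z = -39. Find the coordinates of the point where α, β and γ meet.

Solving the 3×3 linear system -7x - 4y + 4z = 48, 3x + 5y + z = 11, 2x + 3y - 5z = -39 (e.g. by elimination or Cramer's rule, determinant = 124) gives (-4, 3, 8).

(-4, 3, 8)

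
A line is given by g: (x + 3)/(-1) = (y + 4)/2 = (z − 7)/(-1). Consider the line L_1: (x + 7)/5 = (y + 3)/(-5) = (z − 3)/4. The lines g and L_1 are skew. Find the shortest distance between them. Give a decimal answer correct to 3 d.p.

g has direction (-1, 2, -1) through (-3, -4, 7).
L_1 has direction (5, -5, 4) through (-7, -3, 3).
Common perpendicular direction n = (-1, 2, -1) × (5, -5, 4) = (3, -1, -5).
With w = (-7, -3, 3) − (-3, -4, 7) = (-4, 1, -4), w · n = 7.
Distance = |w · n| / |n| = |7| / √35 ≈ 1.183.

1.183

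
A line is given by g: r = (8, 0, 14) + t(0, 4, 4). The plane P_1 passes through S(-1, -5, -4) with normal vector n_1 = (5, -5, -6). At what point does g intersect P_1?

P_1: n_1·r = n_1·S gives 5x - 5y - 6z = 44.
Substitute r = (8, 0, 14) + t(0, 4, 4) into the plane: -44 + (-44)t = 44, so t = -2.
Intersection: (8, 0, 14) + (-2)·(0, 4, 4) = (8, -8, 6).

(8, -8, 6)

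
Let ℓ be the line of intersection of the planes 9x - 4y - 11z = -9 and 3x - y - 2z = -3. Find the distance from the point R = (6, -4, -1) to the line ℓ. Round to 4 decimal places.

7.7889

Direction of ℓ: (9, -4, -11) × (3, -1, -2) = (-3, -15, 3).
A point on ℓ: solving the two plane equations with x = -2 gives (-2, -5, 1).
Taking (-2, -5, 1) on ℓ with direction v = (-3, -15, 3): w = R − (-2, -5, 1) = (8, 1, -2), and w × v = (-27, -18, -117).
Distance = |w × v| / |v| = √14742 / √243 ≈ 7.7889.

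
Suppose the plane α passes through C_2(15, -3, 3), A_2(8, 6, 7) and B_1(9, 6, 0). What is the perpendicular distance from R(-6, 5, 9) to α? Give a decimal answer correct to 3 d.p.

11.662

C_2A_2 = (-7, 9, 4), C_2B_1 = (-6, 9, -3); a normal to α is C_2A_2 × C_2B_1 = (-63, -45, -9).
Using C_2: α has equation -63x - 45y - 9z = -837.
n·R − d = (-63)·(-6) + (-45)·(5) + (-9)·(9) − (-837) = 909; |n| = √6075.
Distance = |909| / √6075 = 909/√6075 ≈ 11.662.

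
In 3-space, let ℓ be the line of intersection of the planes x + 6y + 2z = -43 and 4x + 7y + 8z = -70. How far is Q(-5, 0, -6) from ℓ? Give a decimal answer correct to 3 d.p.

Direction of ℓ: (1, 6, 2) × (4, 7, 8) = (34, 0, -17).
A point on ℓ: solving the two plane equations with x = -5 gives (-5, -6, -1).
Taking (-5, -6, -1) on ℓ with direction v = (34, 0, -17): w = Q − (-5, -6, -1) = (0, 6, -5), and w × v = (-102, -170, -204).
Distance = |w × v| / |v| = √80920 / √1445 ≈ 7.483.

7.483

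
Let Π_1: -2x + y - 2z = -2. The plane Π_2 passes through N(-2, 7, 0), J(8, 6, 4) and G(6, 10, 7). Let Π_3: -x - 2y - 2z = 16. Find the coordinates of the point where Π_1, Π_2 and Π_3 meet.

NJ = (10, -1, 4), NG = (8, 3, 7); a normal to Π_2 is NJ × NG = (-19, -38, 38).
Using N: Π_2 has equation -19x - 38y + 38z = -228.
Solving the 3×3 linear system -2x + y - 2z = -2, -19x - 38y + 38z = -228, -x - 2y - 2z = 16 (e.g. by elimination or Cramer's rule, determinant = -380) gives (6, -4, -7).

(6, -4, -7)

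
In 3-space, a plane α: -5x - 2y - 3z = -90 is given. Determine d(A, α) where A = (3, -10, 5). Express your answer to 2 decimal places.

n·A − d = (-5)·(3) + (-2)·(-10) + (-3)·(5) − (-90) = 80; |n| = √38.
Distance = |80| / √38 = 80/√38 ≈ 12.98.

12.98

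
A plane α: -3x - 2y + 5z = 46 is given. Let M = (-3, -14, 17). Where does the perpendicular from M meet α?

Foot = M − λn with λ = (n·M − d)/|n|² = (122 − 46)/38 = 2.
Foot = (-3, -14, 17) − 2·(-3, -2, 5) = (3, -10, 7).

(3, -10, 7)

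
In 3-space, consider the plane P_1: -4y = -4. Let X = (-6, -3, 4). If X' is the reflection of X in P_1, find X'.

λ = (n·X − d)/|n|² = (12 − (-4))/16 = 1.
Reflection = X − 2λn = (-6, -3, 4) − 2·(0, -4, 0) = (-6, 5, 4).

(-6, 5, 4)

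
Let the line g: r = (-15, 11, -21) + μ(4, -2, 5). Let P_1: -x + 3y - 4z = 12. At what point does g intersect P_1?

(1, 3, -1)

Substitute r = (-15, 11, -21) + t(4, -2, 5) into the plane: 132 + (-30)t = 12, so t = 4.
Intersection: (-15, 11, -21) + 4·(4, -2, 5) = (1, 3, -1).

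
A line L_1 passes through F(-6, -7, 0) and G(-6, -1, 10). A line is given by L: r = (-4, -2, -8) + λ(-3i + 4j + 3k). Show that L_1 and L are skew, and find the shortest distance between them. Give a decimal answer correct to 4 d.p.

8.1785

A direction vector for L_1 is G − F = (0, 6, 10).
Common perpendicular direction n = (0, 6, 10) × (-3, 4, 3) = (-22, -30, 18).
With w = (-4, -2, -8) − (-6, -7, 0) = (2, 5, -8), w · n = -338.
Since n ≠ 0 the lines are not parallel, and w · n = -338 ≠ 0 so they do not intersect; hence they are skew.
Distance = |w · n| / |n| = |-338| / √1708 ≈ 8.1785.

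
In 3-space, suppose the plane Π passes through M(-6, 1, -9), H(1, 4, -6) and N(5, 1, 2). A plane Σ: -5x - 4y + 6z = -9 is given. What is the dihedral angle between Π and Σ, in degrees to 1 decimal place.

70.6

MH = (7, 3, 3), MN = (11, 0, 11); a normal to Π is MH × MN = (33, -44, -33).
Using M: Π has equation 33x - 44y - 33z = 55.
cos θ = |n₁·n₂| / (|n₁||n₂|) = |-187| / (√4114 · √77).
θ = arccos(0.33225) ≈ 70.6°.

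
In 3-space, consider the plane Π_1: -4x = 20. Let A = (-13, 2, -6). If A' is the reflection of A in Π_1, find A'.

(3, 2, -6)

λ = (n·A − d)/|n|² = (52 − 20)/16 = 2.
Reflection = A − 2λn = (-13, 2, -6) − 4·(-4, 0, 0) = (3, 2, -6).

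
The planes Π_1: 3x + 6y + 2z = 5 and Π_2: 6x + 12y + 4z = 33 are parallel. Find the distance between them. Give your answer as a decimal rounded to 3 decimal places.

1.643

Rescale Π_2 by 1/2: 3x + 6y + 2z = 33/2. Then distance = |5 − (33/2)| / √49 ≈ 1.643.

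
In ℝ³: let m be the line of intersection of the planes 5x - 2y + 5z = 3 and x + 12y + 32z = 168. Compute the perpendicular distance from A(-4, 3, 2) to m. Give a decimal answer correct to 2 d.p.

2.70

Direction of m: (5, -2, 5) × (1, 12, 32) = (-124, -155, 62).
A point on m: solving the two plane equations with x = -4 gives (-4, 1, 5).
Taking (-4, 1, 5) on m with direction v = (-124, -155, 62): w = A − (-4, 1, 5) = (0, 2, -3), and w × v = (-341, 372, 248).
Distance = |w × v| / |v| = √316169 / √43245 ≈ 2.70.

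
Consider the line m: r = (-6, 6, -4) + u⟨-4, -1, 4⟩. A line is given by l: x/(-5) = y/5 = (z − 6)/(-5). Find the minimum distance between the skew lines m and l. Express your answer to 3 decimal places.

l has direction (-5, 5, -5) through (0, 0, 6).
Common perpendicular direction n = (-4, -1, 4) × (-5, 5, -5) = (-15, -40, -25).
With w = (0, 0, 6) − (-6, 6, -4) = (6, -6, 10), w · n = -100.
Distance = |w · n| / |n| = |-100| / √2450 ≈ 2.020.

2.020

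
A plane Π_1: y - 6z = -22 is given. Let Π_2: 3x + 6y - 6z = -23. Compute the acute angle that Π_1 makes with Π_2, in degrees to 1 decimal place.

39.9

cos θ = |n₁·n₂| / (|n₁||n₂|) = |42| / (√37 · √81).
θ = arccos(0.76720) ≈ 39.9°.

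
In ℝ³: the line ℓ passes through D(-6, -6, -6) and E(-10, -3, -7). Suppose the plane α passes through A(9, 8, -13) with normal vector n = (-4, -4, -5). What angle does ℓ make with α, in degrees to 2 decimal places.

13.52

A direction vector for ℓ is E − D = (-4, 3, -1).
α: n·r = n·A gives -4x - 4y - 5z = -3.
sin θ = |n·v| / (|n||v|) = |9| / (√57 · √26) = 0.23379.
θ ≈ 13.52°.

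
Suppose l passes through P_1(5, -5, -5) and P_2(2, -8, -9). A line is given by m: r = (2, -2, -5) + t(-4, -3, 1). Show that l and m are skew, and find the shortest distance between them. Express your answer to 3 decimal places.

4.182

A direction vector for l is P_2 − P_1 = (-3, -3, -4).
Common perpendicular direction n = (-3, -3, -4) × (-4, -3, 1) = (-15, 19, -3).
With w = (2, -2, -5) − (5, -5, -5) = (-3, 3, 0), w · n = 102.
Since n ≠ 0 the lines are not parallel, and w · n = 102 ≠ 0 so they do not intersect; hence they are skew.
Distance = |w · n| / |n| = |102| / √595 ≈ 4.182.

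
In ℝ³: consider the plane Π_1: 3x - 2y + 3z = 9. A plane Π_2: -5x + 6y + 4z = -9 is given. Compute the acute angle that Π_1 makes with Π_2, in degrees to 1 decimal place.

68.6

cos θ = |n₁·n₂| / (|n₁||n₂|) = |-15| / (√22 · √77).
θ = arccos(0.36445) ≈ 68.6°.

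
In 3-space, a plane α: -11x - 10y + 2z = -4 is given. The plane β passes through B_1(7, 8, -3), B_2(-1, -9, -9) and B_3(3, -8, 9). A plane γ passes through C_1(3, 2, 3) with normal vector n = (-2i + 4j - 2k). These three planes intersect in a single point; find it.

B_1B_2 = (-8, -17, -6), B_1B_3 = (-4, -16, 12); a normal to β is B_1B_2 × B_1B_3 = (-300, 120, 60).
Using B_1: β has equation -300x + 120y + 60z = -1320.
γ: n·r = n·C_1 gives -2x + 4y - 2z = -4.
Solving the 3×3 linear system -11x - 10y + 2z = -4, -300x + 120y + 60z = -1320, -2x + 4y - 2z = -4 (e.g. by elimination or Cramer's rule, determinant = 10560) gives (2, -3, -6).

(2, -3, -6)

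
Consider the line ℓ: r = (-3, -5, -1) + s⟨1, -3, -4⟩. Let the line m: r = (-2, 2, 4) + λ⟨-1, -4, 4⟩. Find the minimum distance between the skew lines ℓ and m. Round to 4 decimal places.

Common perpendicular direction n = (1, -3, -4) × (-1, -4, 4) = (-28, 0, -7).
With w = (-2, 2, 4) − (-3, -5, -1) = (1, 7, 5), w · n = -63.
Distance = |w · n| / |n| = |-63| / √833 ≈ 2.1828.

2.1828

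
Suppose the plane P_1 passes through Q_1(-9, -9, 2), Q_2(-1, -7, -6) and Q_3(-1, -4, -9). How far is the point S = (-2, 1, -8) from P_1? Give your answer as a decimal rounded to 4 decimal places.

3.2796

Q_1Q_2 = (8, 2, -8), Q_1Q_3 = (8, 5, -11); a normal to P_1 is Q_1Q_2 × Q_1Q_3 = (18, 24, 24).
Using Q_1: P_1 has equation 18x + 24y + 24z = -330.
n·S − d = (18)·(-2) + (24)·(1) + (24)·(-8) − (-330) = 126; |n| = √1476.
Distance = |126| / √1476 = 126/√1476 ≈ 3.2796.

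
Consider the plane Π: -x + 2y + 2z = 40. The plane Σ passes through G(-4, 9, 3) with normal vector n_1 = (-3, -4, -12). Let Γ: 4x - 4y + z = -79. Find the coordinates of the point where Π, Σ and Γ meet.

(-12, 9, 5)

Σ: n_1·r = n_1·G gives -3x - 4y - 12z = -60.
Solving the 3×3 linear system -x + 2y + 2z = 40, -3x - 4y - 12z = -60, 4x - 4y + z = -79 (e.g. by elimination or Cramer's rule, determinant = 18) gives (-12, 9, 5).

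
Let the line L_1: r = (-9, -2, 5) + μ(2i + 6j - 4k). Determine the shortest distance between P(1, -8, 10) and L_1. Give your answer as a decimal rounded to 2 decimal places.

Taking (-9, -2, 5) on L_1 with direction v = (2, 6, -4): w = P − (-9, -2, 5) = (10, -6, 5), and w × v = (-6, 50, 72).
Distance = |w × v| / |v| = √7720 / √56 ≈ 11.74.

11.74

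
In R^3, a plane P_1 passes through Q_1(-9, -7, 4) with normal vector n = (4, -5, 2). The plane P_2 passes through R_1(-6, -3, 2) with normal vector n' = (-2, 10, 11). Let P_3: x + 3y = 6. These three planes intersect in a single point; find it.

P_1: n·r = n·Q_1 gives 4x - 5y + 2z = 7.
P_2: n'·r = n'·R_1 gives -2x + 10y + 11z = 4.
Solving the 3×3 linear system 4x - 5y + 2z = 7, -2x + 10y + 11z = 4, x + 3y = 6 (e.g. by elimination or Cramer's rule, determinant = -219) gives (3, 1, 0).

(3, 1, 0)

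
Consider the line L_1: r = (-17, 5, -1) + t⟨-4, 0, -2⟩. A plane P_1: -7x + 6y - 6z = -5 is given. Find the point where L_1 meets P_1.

Substitute r = (-17, 5, -1) + t(-4, 0, -2) into the plane: 155 + 40t = -5, so t = -4.
Intersection: (-17, 5, -1) + (-4)·(-4, 0, -2) = (-1, 5, 7).

(-1, 5, 7)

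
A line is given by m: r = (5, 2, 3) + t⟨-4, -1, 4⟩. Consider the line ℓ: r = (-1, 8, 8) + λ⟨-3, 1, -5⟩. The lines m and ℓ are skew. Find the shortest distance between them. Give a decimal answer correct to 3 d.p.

7.110

Common perpendicular direction n = (-4, -1, 4) × (-3, 1, -5) = (1, -32, -7).
With w = (-1, 8, 8) − (5, 2, 3) = (-6, 6, 5), w · n = -233.
Distance = |w · n| / |n| = |-233| / √1074 ≈ 7.110.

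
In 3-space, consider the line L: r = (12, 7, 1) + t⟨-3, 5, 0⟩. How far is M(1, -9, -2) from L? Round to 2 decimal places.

17.92

Taking (12, 7, 1) on L with direction v = (-3, 5, 0): w = M − (12, 7, 1) = (-11, -16, -3), and w × v = (15, 9, -103).
Distance = |w × v| / |v| = √10915 / √34 ≈ 17.92.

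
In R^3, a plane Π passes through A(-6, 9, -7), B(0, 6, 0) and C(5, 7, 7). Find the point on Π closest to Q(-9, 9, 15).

(3, 12, 6)

AB = (6, -3, 7), AC = (11, -2, 14); a normal to Π is AB × AC = (-28, -7, 21).
Using A: Π has equation -28x - 7y + 21z = -42.
Foot = Q − λn with λ = (n·Q − d)/|n|² = (504 − (-42))/1274 = 3/7.
Foot = (-9, 9, 15) − (3/7)·(-28, -7, 21) = (3, 12, 6).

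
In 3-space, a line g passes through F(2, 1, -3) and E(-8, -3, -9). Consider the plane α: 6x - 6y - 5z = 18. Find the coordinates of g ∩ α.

A direction vector for g is E − F = (-10, -4, -6).
Substitute r = (2, 1, -3) + t(-10, -4, -6) into the plane: 21 + (-6)t = 18, so t = 1/2.
Intersection: (2, 1, -3) + (1/2)·(-10, -4, -6) = (-3, -1, -6).

(-3, -1, -6)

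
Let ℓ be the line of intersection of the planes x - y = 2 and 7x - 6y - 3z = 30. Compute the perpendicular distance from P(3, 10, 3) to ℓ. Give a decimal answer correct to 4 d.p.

Direction of ℓ: (1, -1, 0) × (7, -6, -3) = (3, 3, 1).
A point on ℓ: solving the two plane equations with x = 3 gives (3, 1, -5).
Taking (3, 1, -5) on ℓ with direction v = (3, 3, 1): w = P − (3, 1, -5) = (0, 9, 8), and w × v = (-15, 24, -27).
Distance = |w × v| / |v| = √1530 / √19 ≈ 8.9736.

8.9736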